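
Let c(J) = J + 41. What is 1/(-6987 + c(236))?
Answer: -1/6710 ≈ -0.00014903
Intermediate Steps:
c(J) = 41 + J
1/(-6987 + c(236)) = 1/(-6987 + (41 + 236)) = 1/(-6987 + 277) = 1/(-6710) = -1/6710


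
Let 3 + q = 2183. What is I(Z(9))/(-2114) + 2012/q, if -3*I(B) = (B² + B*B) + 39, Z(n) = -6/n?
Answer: 28905889/31107510 ≈ 0.92922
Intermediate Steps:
q = 2180 (q = -3 + 2183 = 2180)
I(B) = -13 - 2*B²/3 (I(B) = -((B² + B*B) + 39)/3 = -((B² + B²) + 39)/3 = -(2*B² + 39)/3 = -(39 + 2*B²)/3 = -13 - 2*B²/3)
I(Z(9))/(-2114) + 2012/q = (-13 - 2*(-6/9)²/3)/(-2114) + 2012/2180 = (-13 - 2*(-6*⅑)²/3)*(-1/2114) + 2012*(1/2180) = (-13 - 2*(-⅔)²/3)*(-1/2114) + 503/545 = (-13 - ⅔*4/9)*(-1/2114) + 503/545 = (-13 - 8/27)*(-1/2114) + 503/545 = -359/27*(-1/2114) + 503/545 = 359/57078 + 503/545 = 28905889/31107510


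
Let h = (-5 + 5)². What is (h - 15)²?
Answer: 225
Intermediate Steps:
h = 0 (h = 0² = 0)
(h - 15)² = (0 - 15)² = (-15)² = 225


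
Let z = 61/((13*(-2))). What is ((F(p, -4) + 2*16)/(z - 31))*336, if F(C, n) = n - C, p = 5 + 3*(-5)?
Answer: -110656/289 ≈ -382.89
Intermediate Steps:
p = -10 (p = 5 - 15 = -10)
z = -61/26 (z = 61/(-26) = 61*(-1/26) = -61/26 ≈ -2.3462)
((F(p, -4) + 2*16)/(z - 31))*336 = (((-4 - 1*(-10)) + 2*16)/(-61/26 - 31))*336 = (((-4 + 10) + 32)/(-867/26))*336 = ((6 + 32)*(-26/867))*336 = (38*(-26/867))*336 = -988/867*336 = -110656/289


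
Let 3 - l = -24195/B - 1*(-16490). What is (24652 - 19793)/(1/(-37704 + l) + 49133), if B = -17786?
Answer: 4683421594739/47357594798907 ≈ 0.098895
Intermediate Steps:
l = -293261977/17786 (l = 3 - (-24195/(-17786) - 1*(-16490)) = 3 - (-24195*(-1/17786) + 16490) = 3 - (24195/17786 + 16490) = 3 - 1*293315335/17786 = 3 - 293315335/17786 = -293261977/17786 ≈ -16488.)
(24652 - 19793)/(1/(-37704 + l) + 49133) = (24652 - 19793)/(1/(-37704 - 293261977/17786) + 49133) = 4859/(1/(-963865321/17786) + 49133) = 4859/(-17786/963865321 + 49133) = 4859/(47357594798907/963865321) = 4859*(963865321/47357594798907) = 4683421594739/47357594798907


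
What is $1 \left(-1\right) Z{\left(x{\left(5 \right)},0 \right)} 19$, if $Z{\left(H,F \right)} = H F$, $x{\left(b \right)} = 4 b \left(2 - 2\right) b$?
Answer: $0$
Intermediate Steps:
$x{\left(b \right)} = 0$ ($x{\left(b \right)} = 4 b 0 b = 4 b 0 = 0$)
$Z{\left(H,F \right)} = F H$
$1 \left(-1\right) Z{\left(x{\left(5 \right)},0 \right)} 19 = 1 \left(-1\right) 0 \cdot 0 \cdot 19 = \left(-1\right) 0 \cdot 19 = 0 \cdot 19 = 0$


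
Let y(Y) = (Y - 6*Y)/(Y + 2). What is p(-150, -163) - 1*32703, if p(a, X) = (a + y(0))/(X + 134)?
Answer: -948237/29 ≈ -32698.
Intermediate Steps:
y(Y) = -5*Y/(2 + Y) (y(Y) = (-5*Y)/(2 + Y) = -5*Y/(2 + Y))
p(a, X) = a/(134 + X) (p(a, X) = (a - 5*0/(2 + 0))/(X + 134) = (a - 5*0/2)/(134 + X) = (a - 5*0*½)/(134 + X) = (a + 0)/(134 + X) = a/(134 + X))
p(-150, -163) - 1*32703 = -150/(134 - 163) - 1*32703 = -150/(-29) - 32703 = -150*(-1/29) - 32703 = 150/29 - 32703 = -948237/29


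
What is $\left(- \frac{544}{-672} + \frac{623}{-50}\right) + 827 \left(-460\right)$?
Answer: $- \frac{399453233}{1050} \approx -3.8043 \cdot 10^{5}$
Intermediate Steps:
$\left(- \frac{544}{-672} + \frac{623}{-50}\right) + 827 \left(-460\right) = \left(\left(-544\right) \left(- \frac{1}{672}\right) + 623 \left(- \frac{1}{50}\right)\right) - 380420 = \left(\frac{17}{21} - \frac{623}{50}\right) - 380420 = - \frac{12233}{1050} - 380420 = - \frac{399453233}{1050}$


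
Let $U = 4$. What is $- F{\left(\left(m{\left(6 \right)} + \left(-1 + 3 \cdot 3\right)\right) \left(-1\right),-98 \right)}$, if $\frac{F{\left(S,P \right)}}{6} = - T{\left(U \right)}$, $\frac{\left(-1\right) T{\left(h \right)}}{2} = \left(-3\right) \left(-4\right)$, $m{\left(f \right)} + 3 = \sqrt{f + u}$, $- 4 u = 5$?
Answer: $-144$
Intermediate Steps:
$u = - \frac{5}{4}$ ($u = \left(- \frac{1}{4}\right) 5 = - \frac{5}{4} \approx -1.25$)
$m{\left(f \right)} = -3 + \sqrt{- \frac{5}{4} + f}$ ($m{\left(f \right)} = -3 + \sqrt{f - \frac{5}{4}} = -3 + \sqrt{- \frac{5}{4} + f}$)
$T{\left(h \right)} = -24$ ($T{\left(h \right)} = - 2 \left(\left(-3\right) \left(-4\right)\right) = \left(-2\right) 12 = -24$)
$F{\left(S,P \right)} = 144$ ($F{\left(S,P \right)} = 6 \left(\left(-1\right) \left(-24\right)\right) = 6 \cdot 24 = 144$)
$- F{\left(\left(m{\left(6 \right)} + \left(-1 + 3 \cdot 3\right)\right) \left(-1\right),-98 \right)} = \left(-1\right) 144 = -144$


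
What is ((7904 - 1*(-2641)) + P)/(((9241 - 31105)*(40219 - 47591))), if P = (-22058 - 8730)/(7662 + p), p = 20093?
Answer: 292645687/4473589979040 ≈ 6.5416e-5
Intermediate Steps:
P = -30788/27755 (P = (-22058 - 8730)/(7662 + 20093) = -30788/27755 ≈ -1.1093)
((7904 - 1*(-2641)) + P)/(((9241 - 31105)*(40219 - 47591))) = ((7904 - 1*(-2641)) - 30788/27755)/(((9241 - 31105)*(40219 - 47591))) = ((7904 + 2641) - 30788/27755)/((-21864*(-7372))) = (10545 - 30788/27755)/161181408 = (292645687/27755)*(1/161181408) = 292645687/4473589979040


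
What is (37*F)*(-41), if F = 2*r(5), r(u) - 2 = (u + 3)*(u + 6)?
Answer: -273060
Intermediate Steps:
r(u) = 2 + (3 + u)*(6 + u) (r(u) = 2 + (u + 3)*(u + 6) = 2 + (3 + u)*(6 + u))
F = 180 (F = 2*(20 + 5² + 9*5) = 2*(20 + 25 + 45) = 2*90 = 180)
(37*F)*(-41) = (37*180)*(-41) = 6660*(-41) = -273060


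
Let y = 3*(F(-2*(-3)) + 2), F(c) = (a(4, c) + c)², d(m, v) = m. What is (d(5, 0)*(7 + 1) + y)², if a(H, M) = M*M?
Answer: 28494244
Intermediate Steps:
a(H, M) = M²
F(c) = (c + c²)² (F(c) = (c² + c)² = (c + c²)²)
y = 5298 (y = 3*((-2*(-3))²*(1 - 2*(-3))² + 2) = 3*(6²*(1 + 6)² + 2) = 3*(36*7² + 2) = 3*(36*49 + 2) = 3*(1764 + 2) = 3*1766 = 5298)
(d(5, 0)*(7 + 1) + y)² = (5*(7 + 1) + 5298)² = (5*8 + 5298)² = (40 + 5298)² = 5338² = 28494244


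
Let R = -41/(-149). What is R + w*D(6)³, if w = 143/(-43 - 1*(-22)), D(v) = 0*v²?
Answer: 41/149 ≈ 0.27517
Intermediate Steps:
D(v) = 0
R = 41/149 (R = -41*(-1/149) = 41/149 ≈ 0.27517)
w = -143/21 (w = 143/(-43 + 22) = 143/(-21) = 143*(-1/21) = -143/21 ≈ -6.8095)
R + w*D(6)³ = 41/149 - 143/21*0³ = 41/149 - 143/21*0 = 41/149 + 0 = 41/149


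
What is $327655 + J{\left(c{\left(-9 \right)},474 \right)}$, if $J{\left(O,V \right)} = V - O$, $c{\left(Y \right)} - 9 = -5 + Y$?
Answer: $328134$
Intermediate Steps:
$c{\left(Y \right)} = 4 + Y$ ($c{\left(Y \right)} = 9 + \left(-5 + Y\right) = 4 + Y$)
$327655 + J{\left(c{\left(-9 \right)},474 \right)} = 327655 + \left(474 - \left(4 - 9\right)\right) = 327655 + \left(474 - -5\right) = 327655 + \left(474 + 5\right) = 327655 + 479 = 328134$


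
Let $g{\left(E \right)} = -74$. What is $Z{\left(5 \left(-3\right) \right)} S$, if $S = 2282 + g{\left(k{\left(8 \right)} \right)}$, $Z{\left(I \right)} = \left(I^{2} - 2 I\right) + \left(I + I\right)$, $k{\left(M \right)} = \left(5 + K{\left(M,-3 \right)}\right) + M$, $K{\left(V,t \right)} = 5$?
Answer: $496800$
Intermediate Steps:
$k{\left(M \right)} = 10 + M$ ($k{\left(M \right)} = \left(5 + 5\right) + M = 10 + M$)
$Z{\left(I \right)} = I^{2}$ ($Z{\left(I \right)} = \left(I^{2} - 2 I\right) + 2 I = I^{2}$)
$S = 2208$ ($S = 2282 - 74 = 2208$)
$Z{\left(5 \left(-3\right) \right)} S = \left(5 \left(-3\right)\right)^{2} \cdot 2208 = \left(-15\right)^{2} \cdot 2208 = 225 \cdot 2208 = 496800$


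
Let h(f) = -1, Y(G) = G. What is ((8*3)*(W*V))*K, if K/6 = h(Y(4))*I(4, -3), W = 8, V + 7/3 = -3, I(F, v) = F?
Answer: 24576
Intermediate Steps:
V = -16/3 (V = -7/3 - 3 = -16/3 ≈ -5.3333)
K = -24 (K = 6*(-1*4) = 6*(-4) = -24)
((8*3)*(W*V))*K = ((8*3)*(8*(-16/3)))*(-24) = (24*(-128/3))*(-24) = -1024*(-24) = 24576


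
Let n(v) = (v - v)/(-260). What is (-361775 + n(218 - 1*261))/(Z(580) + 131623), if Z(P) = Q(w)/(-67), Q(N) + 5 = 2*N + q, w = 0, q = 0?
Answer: -24238925/8818746 ≈ -2.7486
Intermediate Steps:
Q(N) = -5 + 2*N (Q(N) = -5 + (2*N + 0) = -5 + 2*N)
Z(P) = 5/67 (Z(P) = (-5 + 2*0)/(-67) = (-5 + 0)*(-1/67) = -5*(-1/67) = 5/67)
n(v) = 0 (n(v) = 0*(-1/260) = 0)
(-361775 + n(218 - 1*261))/(Z(580) + 131623) = (-361775 + 0)/(5/67 + 131623) = -361775/8818746/67 = -361775*67/8818746 = -24238925/8818746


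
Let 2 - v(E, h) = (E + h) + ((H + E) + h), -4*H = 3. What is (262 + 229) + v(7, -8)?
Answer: 1983/4 ≈ 495.75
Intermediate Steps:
H = -¾ (H = -¼*3 = -¾ ≈ -0.75000)
v(E, h) = 11/4 - 2*E - 2*h (v(E, h) = 2 - ((E + h) + ((-¾ + E) + h)) = 2 - ((E + h) + (-¾ + E + h)) = 2 - (-¾ + 2*E + 2*h) = 2 + (¾ - 2*E - 2*h) = 11/4 - 2*E - 2*h)
(262 + 229) + v(7, -8) = (262 + 229) + (11/4 - 2*7 - 2*(-8)) = 491 + (11/4 - 14 + 16) = 491 + 19/4 = 1983/4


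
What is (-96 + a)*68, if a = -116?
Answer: -14416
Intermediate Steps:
(-96 + a)*68 = (-96 - 116)*68 = -212*68 = -14416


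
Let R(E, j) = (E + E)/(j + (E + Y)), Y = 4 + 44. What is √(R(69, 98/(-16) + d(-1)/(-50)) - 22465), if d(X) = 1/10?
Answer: I*√276142948653985/110873 ≈ 149.88*I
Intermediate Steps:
Y = 48
d(X) = ⅒
R(E, j) = 2*E/(48 + E + j) (R(E, j) = (E + E)/(j + (E + 48)) = (2*E)/(j + (48 + E)) = (2*E)/(48 + E + j) = 2*E/(48 + E + j))
√(R(69, 98/(-16) + d(-1)/(-50)) - 22465) = √(2*69/(48 + 69 + (98/(-16) + (⅒)/(-50))) - 22465) = √(2*69/(48 + 69 + (98*(-1/16) + (⅒)*(-1/50))) - 22465) = √(2*69/(48 + 69 + (-49/8 - 1/500)) - 22465) = √(2*69/(48 + 69 - 6127/1000) - 22465) = √(2*69/(110873/1000) - 22465) = √(2*69*(1000/110873) - 22465) = √(138000/110873 - 22465) = √(-2490623945/110873) = I*√276142948653985/110873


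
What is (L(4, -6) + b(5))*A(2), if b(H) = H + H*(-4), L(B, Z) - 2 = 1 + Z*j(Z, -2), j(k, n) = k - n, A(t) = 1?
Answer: 12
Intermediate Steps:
L(B, Z) = 3 + Z*(2 + Z) (L(B, Z) = 2 + (1 + Z*(Z - 1*(-2))) = 2 + (1 + Z*(Z + 2)) = 2 + (1 + Z*(2 + Z)) = 3 + Z*(2 + Z))
b(H) = -3*H (b(H) = H - 4*H = -3*H)
(L(4, -6) + b(5))*A(2) = ((3 - 6*(2 - 6)) - 3*5)*1 = ((3 - 6*(-4)) - 15)*1 = ((3 + 24) - 15)*1 = (27 - 15)*1 = 12*1 = 12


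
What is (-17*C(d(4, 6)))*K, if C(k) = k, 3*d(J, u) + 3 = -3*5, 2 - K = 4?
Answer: -204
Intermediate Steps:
K = -2 (K = 2 - 1*4 = 2 - 4 = -2)
d(J, u) = -6 (d(J, u) = -1 + (-3*5)/3 = -1 + (⅓)*(-15) = -1 - 5 = -6)
(-17*C(d(4, 6)))*K = -17*(-6)*(-2) = 102*(-2) = -204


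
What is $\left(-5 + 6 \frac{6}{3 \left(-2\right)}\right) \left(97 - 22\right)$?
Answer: $-825$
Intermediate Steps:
$\left(-5 + 6 \frac{6}{3 \left(-2\right)}\right) \left(97 - 22\right) = \left(-5 + 6 \frac{6}{-6}\right) 75 = \left(-5 + 6 \cdot 6 \left(- \frac{1}{6}\right)\right) 75 = \left(-5 + 6 \left(-1\right)\right) 75 = \left(-5 - 6\right) 75 = \left(-11\right) 75 = -825$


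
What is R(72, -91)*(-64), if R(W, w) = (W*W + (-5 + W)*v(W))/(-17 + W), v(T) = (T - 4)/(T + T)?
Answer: -3004208/495 ≈ -6069.1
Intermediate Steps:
v(T) = (-4 + T)/(2*T) (v(T) = (-4 + T)/((2*T)) = (-4 + T)*(1/(2*T)) = (-4 + T)/(2*T))
R(W, w) = (W**2 + (-5 + W)*(-4 + W)/(2*W))/(-17 + W) (R(W, w) = (W*W + (-5 + W)*((-4 + W)/(2*W)))/(-17 + W) = (W**2 + (-5 + W)*(-4 + W)/(2*W))/(-17 + W))
R(72, -91)*(-64) = ((1/2)*(20 + 72**2 - 9*72 + 2*72**3)/(72*(-17 + 72)))*(-64) = ((1/2)*(1/72)*(20 + 5184 - 648 + 2*373248)/55)*(-64) = ((1/2)*(1/72)*(1/55)*(20 + 5184 - 648 + 746496))*(-64) = ((1/2)*(1/72)*(1/55)*751052)*(-64) = (187763/1980)*(-64) = -3004208/495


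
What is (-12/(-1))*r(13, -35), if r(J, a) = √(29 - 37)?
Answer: 24*I*√2 ≈ 33.941*I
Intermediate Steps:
r(J, a) = 2*I*√2 (r(J, a) = √(-8) = 2*I*√2)
(-12/(-1))*r(13, -35) = (-12/(-1))*(2*I*√2) = (-12*(-1))*(2*I*√2) = 12*(2*I*√2) = 24*I*√2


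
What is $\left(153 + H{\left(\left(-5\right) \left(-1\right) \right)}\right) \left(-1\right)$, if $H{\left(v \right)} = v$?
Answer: $-158$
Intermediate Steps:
$\left(153 + H{\left(\left(-5\right) \left(-1\right) \right)}\right) \left(-1\right) = \left(153 - -5\right) \left(-1\right) = \left(153 + 5\right) \left(-1\right) = 158 \left(-1\right) = -158$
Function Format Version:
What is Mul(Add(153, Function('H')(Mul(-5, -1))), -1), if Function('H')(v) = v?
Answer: -158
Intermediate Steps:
Mul(Add(153, Function('H')(Mul(-5, -1))), -1) = Mul(Add(153, Mul(-5, -1)), -1) = Mul(Add(153, 5), -1) = Mul(158, -1) = -158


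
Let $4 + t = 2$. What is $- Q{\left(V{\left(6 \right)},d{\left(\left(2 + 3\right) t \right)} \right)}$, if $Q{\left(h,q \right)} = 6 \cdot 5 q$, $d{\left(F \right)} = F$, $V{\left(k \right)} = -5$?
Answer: $300$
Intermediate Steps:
$t = -2$ ($t = -4 + 2 = -2$)
$Q{\left(h,q \right)} = 30 q$
$- Q{\left(V{\left(6 \right)},d{\left(\left(2 + 3\right) t \right)} \right)} = - 30 \left(2 + 3\right) \left(-2\right) = - 30 \cdot 5 \left(-2\right) = - 30 \left(-10\right) = \left(-1\right) \left(-300\right) = 300$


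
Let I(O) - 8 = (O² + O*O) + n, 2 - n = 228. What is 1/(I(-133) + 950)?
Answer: 1/36110 ≈ 2.7693e-5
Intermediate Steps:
n = -226 (n = 2 - 1*228 = 2 - 228 = -226)
I(O) = -218 + 2*O² (I(O) = 8 + ((O² + O*O) - 226) = 8 + ((O² + O²) - 226) = 8 + (2*O² - 226) = 8 + (-226 + 2*O²) = -218 + 2*O²)
1/(I(-133) + 950) = 1/((-218 + 2*(-133)²) + 950) = 1/((-218 + 2*17689) + 950) = 1/((-218 + 35378) + 950) = 1/(35160 + 950) = 1/36110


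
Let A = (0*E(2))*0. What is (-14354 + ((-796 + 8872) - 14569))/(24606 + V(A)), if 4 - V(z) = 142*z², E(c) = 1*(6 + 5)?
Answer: -20847/24610 ≈ -0.84709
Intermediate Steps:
E(c) = 11 (E(c) = 1*11 = 11)
A = 0 (A = (0*11)*0 = 0*0 = 0)
V(z) = 4 - 142*z²
(-14354 + ((-796 + 8872) - 14569))/(24606 + V(A)) = (-14354 + ((-796 + 8872) - 14569))/(24606 + (4 - 142*0²)) = (-14354 + (8076 - 14569))/(24606 + (4 - 142*0)) = (-14354 - 6493)/(24606 + (4 + 0)) = -20847/(24606 + 4) = -20847/24610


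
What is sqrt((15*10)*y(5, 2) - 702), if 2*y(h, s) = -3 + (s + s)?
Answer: I*sqrt(627) ≈ 25.04*I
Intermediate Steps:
y(h, s) = -3/2 + s (y(h, s) = (-3 + (s + s))/2 = (-3 + 2*s)/2 = -3/2 + s)
sqrt((15*10)*y(5, 2) - 702) = sqrt((15*10)*(-3/2 + 2) - 702) = sqrt(150*(1/2) - 702) = sqrt(75 - 702) = sqrt(-627) = I*sqrt(627)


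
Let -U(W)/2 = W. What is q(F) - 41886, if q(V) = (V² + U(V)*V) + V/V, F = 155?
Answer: -65910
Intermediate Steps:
U(W) = -2*W
q(V) = 1 - V² (q(V) = (V² + (-2*V)*V) + V/V = (V² - 2*V²) + 1 = -V² + 1 = 1 - V²)
q(F) - 41886 = (1 - 1*155²) - 41886 = (1 - 1*24025) - 41886 = (1 - 24025) - 41886 = -24024 - 41886 = -65910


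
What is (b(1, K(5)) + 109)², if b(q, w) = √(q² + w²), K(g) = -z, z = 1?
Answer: (109 + √2)² ≈ 12191.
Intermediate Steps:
K(g) = -1 (K(g) = -1*1 = -1)
(b(1, K(5)) + 109)² = (√(1² + (-1)²) + 109)² = (√(1 + 1) + 109)² = (√2 + 109)² = (109 + √2)²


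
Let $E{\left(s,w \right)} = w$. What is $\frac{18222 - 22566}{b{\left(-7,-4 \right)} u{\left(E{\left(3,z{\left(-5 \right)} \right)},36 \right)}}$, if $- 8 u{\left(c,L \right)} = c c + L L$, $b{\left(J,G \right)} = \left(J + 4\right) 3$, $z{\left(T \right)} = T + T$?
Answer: $- \frac{2896}{1047} \approx -2.766$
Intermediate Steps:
$z{\left(T \right)} = 2 T$
$b{\left(J,G \right)} = 12 + 3 J$ ($b{\left(J,G \right)} = \left(4 + J\right) 3 = 12 + 3 J$)
$u{\left(c,L \right)} = - \frac{L^{2}}{8} - \frac{c^{2}}{8}$ ($u{\left(c,L \right)} = - \frac{c c + L L}{8} = - \frac{c^{2} + L^{2}}{8} = - \frac{L^{2} + c^{2}}{8} = - \frac{L^{2}}{8} - \frac{c^{2}}{8}$)
$\frac{18222 - 22566}{b{\left(-7,-4 \right)} u{\left(E{\left(3,z{\left(-5 \right)} \right)},36 \right)}} = \frac{18222 - 22566}{\left(12 + 3 \left(-7\right)\right) \left(- \frac{36^{2}}{8} - \frac{\left(2 \left(-5\right)\right)^{2}}{8}\right)} = \frac{18222 - 22566}{\left(12 - 21\right) \left(\left(- \frac{1}{8}\right) 1296 - \frac{\left(-10\right)^{2}}{8}\right)} = - \frac{4344}{\left(-9\right) \left(-162 - \frac{25}{2}\right)} = - \frac{4344}{\left(-9\right) \left(- \frac{349}{2}\right)} = - \frac{4344}{\frac{3141}{2}} = \left(-4344\right) \frac{2}{3141} = - \frac{2896}{1047}$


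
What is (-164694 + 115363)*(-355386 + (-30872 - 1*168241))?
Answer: 27353990169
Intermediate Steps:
(-164694 + 115363)*(-355386 + (-30872 - 1*168241)) = -49331*(-355386 + (-30872 - 168241)) = -49331*(-355386 - 199113) = -49331*(-554499) = 27353990169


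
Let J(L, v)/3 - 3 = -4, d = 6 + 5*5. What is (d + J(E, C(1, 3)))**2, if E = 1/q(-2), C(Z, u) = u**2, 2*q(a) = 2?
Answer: 784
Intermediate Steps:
q(a) = 1 (q(a) = (1/2)*2 = 1)
E = 1 (E = 1/1 = 1)
d = 31 (d = 6 + 25 = 31)
J(L, v) = -3 (J(L, v) = 9 + 3*(-4) = 9 - 12 = -3)
(d + J(E, C(1, 3)))**2 = (31 - 3)**2 = 28**2 = 784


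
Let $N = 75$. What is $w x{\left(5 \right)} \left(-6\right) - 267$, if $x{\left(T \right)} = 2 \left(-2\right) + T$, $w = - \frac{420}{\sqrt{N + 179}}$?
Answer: $-267 + \frac{1260 \sqrt{254}}{127} \approx -108.88$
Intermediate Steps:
$w = - \frac{210 \sqrt{254}}{127}$ ($w = - \frac{420}{\sqrt{75 + 179}} = - \frac{420}{\sqrt{254}} = - 420 \frac{\sqrt{254}}{254} = - \frac{210 \sqrt{254}}{127} \approx -26.353$)
$x{\left(T \right)} = -4 + T$
$w x{\left(5 \right)} \left(-6\right) - 267 = - \frac{210 \sqrt{254}}{127} \left(-4 + 5\right) \left(-6\right) - 267 = - \frac{210 \sqrt{254}}{127} \cdot 1 \left(-6\right) - 267 = - \frac{210 \sqrt{254}}{127} \left(-6\right) - 267 = \frac{1260 \sqrt{254}}{127} - 267 = -267 + \frac{1260 \sqrt{254}}{127}$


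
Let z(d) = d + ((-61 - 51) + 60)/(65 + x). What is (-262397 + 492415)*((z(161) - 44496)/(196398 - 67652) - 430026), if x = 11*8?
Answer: -974208838077399055/9849069 ≈ -9.8914e+10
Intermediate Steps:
x = 88
z(d) = -52/153 + d (z(d) = d + ((-61 - 51) + 60)/(65 + 88) = d + (-112 + 60)/153 = d - 52*1/153 = d - 52/153 = -52/153 + d)
(-262397 + 492415)*((z(161) - 44496)/(196398 - 67652) - 430026) = (-262397 + 492415)*(((-52/153 + 161) - 44496)/(196398 - 67652) - 430026) = 230018*((24581/153 - 44496)/128746 - 430026) = 230018*(-6783307/153*1/128746 - 430026) = 230018*(-6783307/19698138 - 430026) = 230018*(-8470718274895/19698138) = -974208838077399055/9849069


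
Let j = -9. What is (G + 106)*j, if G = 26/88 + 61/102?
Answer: -719607/748 ≈ -962.04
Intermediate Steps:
G = 2005/2244 (G = 26*(1/88) + 61*(1/102) = 13/44 + 61/102 = 2005/2244 ≈ 0.89349)
(G + 106)*j = (2005/2244 + 106)*(-9) = (239869/2244)*(-9) = -719607/748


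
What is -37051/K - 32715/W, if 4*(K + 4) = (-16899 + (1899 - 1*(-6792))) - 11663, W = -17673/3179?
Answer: 98613657047/16736331 ≈ 5892.2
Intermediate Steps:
W = -17673/3179 (W = -17673*1/3179 = -17673/3179 ≈ -5.5593)
K = -19887/4 (K = -4 + ((-16899 + (1899 - 1*(-6792))) - 11663)/4 = -4 + ((-16899 + (1899 + 6792)) - 11663)/4 = -4 + ((-16899 + 8691) - 11663)/4 = -4 + (-8208 - 11663)/4 = -4 + (1/4)*(-19871) = -4 - 19871/4 = -19887/4 ≈ -4971.8)
-37051/K - 32715/W = -37051/(-19887/4) - 32715/(-17673/3179) = -37051*(-4/19887) - 32715*(-3179/17673) = 21172/2841 + 34666995/5891 = 98613657047/16736331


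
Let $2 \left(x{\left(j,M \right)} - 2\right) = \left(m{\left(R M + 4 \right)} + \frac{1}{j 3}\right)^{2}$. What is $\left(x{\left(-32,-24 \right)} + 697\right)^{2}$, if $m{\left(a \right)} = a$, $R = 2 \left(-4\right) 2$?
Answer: $\frac{1960624385318742529}{339738624} \approx 5.771 \cdot 10^{9}$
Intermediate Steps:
$R = -16$ ($R = \left(-8\right) 2 = -16$)
$x{\left(j,M \right)} = 2 + \frac{\left(4 - 16 M + \frac{1}{3 j}\right)^{2}}{2}$ ($x{\left(j,M \right)} = 2 + \frac{\left(\left(- 16 M + 4\right) + \frac{1}{j 3}\right)^{2}}{2} = 2 + \frac{\left(\left(4 - 16 M\right) + \frac{1}{3 j}\right)^{2}}{2} = 2 + \frac{\left(4 - 16 M + \frac{1}{3 j}\right)^{2}}{2}$)
$\left(x{\left(-32,-24 \right)} + 697\right)^{2} = \left(\left(2 + \frac{\left(1 + 12 \left(-32\right) - \left(-1152\right) \left(-32\right)\right)^{2}}{18 \cdot 1024}\right) + 697\right)^{2} = \left(\left(2 + \frac{1}{18} \cdot \frac{1}{1024} \left(1 - 384 - 36864\right)^{2}\right) + 697\right)^{2} = \left(\left(2 + \frac{1}{18} \cdot \frac{1}{1024} \left(-37247\right)^{2}\right) + 697\right)^{2} = \left(\left(2 + \frac{1}{18} \cdot \frac{1}{1024} \cdot 1387339009\right) + 697\right)^{2} = \left(\left(2 + \frac{1387339009}{18432}\right) + 697\right)^{2} = \left(\frac{1387375873}{18432} + 697\right)^{2} = \left(\frac{1400222977}{18432}\right)^{2} = \frac{1960624385318742529}{339738624}$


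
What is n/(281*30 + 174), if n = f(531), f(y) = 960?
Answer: 80/717 ≈ 0.11158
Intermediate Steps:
n = 960
n/(281*30 + 174) = 960/(281*30 + 174) = 960/(8430 + 174) = 960/8604 = 960*(1/8604) = 80/717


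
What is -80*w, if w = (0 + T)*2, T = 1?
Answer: -160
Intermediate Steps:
w = 2 (w = (0 + 1)*2 = 1*2 = 2)
-80*w = -80*2 = -160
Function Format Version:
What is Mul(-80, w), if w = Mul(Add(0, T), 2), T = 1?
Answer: -160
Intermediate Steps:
w = 2 (w = Mul(Add(0, 1), 2) = Mul(1, 2) = 2)
Mul(-80, w) = Mul(-80, 2) = -160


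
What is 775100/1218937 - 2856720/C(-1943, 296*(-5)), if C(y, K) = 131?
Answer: -3482060168540/159680747 ≈ -21806.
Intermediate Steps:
775100/1218937 - 2856720/C(-1943, 296*(-5)) = 775100/1218937 - 2856720/131 = -3482060168540/159680747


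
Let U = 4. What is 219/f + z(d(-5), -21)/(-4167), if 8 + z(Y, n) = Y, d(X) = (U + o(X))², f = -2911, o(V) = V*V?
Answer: -3337436/12130137 ≈ -0.27514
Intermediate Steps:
o(V) = V²
d(X) = (4 + X²)²
z(Y, n) = -8 + Y
219/f + z(d(-5), -21)/(-4167) = 219/(-2911) + (-8 + (4 + (-5)²)²)/(-4167) = 219*(-1/2911) + (-8 + (4 + 25)²)*(-1/4167) = -219/2911 + (-8 + 29²)*(-1/4167) = -219/2911 + (-8 + 841)*(-1/4167) = -219/2911 + 833*(-1/4167) = -219/2911 - 833/4167 = -3337436/12130137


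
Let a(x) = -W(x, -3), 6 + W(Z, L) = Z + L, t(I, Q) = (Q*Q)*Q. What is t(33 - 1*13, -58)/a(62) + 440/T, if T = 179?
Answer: 34948368/9487 ≈ 3683.8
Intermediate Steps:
t(I, Q) = Q³ (t(I, Q) = Q²*Q = Q³)
W(Z, L) = -6 + L + Z (W(Z, L) = -6 + (Z + L) = -6 + (L + Z) = -6 + L + Z)
a(x) = 9 - x (a(x) = -(-6 - 3 + x) = -(-9 + x) = 9 - x)
t(33 - 1*13, -58)/a(62) + 440/T = (-58)³/(9 - 1*62) + 440/179 = -195112/(9 - 62) + 440*(1/179) = -195112/(-53) + 440/179 = -195112*(-1/53) + 440/179 = 195112/53 + 440/179 = 34948368/9487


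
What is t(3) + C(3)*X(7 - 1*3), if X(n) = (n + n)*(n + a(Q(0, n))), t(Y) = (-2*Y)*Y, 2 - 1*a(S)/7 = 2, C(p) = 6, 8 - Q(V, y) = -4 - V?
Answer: 174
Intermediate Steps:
Q(V, y) = 12 + V (Q(V, y) = 8 - (-4 - V) = 8 + (4 + V) = 12 + V)
a(S) = 0 (a(S) = 14 - 7*2 = 14 - 14 = 0)
t(Y) = -2*Y²
X(n) = 2*n² (X(n) = (n + n)*(n + 0) = (2*n)*n = 2*n²)
t(3) + C(3)*X(7 - 1*3) = -2*3² + 6*(2*(7 - 1*3)²) = -2*9 + 6*(2*(7 - 3)²) = -18 + 6*(2*4²) = -18 + 6*(2*16) = -18 + 6*32 = -18 + 192 = 174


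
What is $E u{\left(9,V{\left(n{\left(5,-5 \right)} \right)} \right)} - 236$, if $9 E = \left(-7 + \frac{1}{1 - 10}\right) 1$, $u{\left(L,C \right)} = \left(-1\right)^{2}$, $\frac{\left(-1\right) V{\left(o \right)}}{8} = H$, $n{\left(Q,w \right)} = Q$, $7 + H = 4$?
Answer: $- \frac{19180}{81} \approx -236.79$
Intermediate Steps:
$H = -3$ ($H = -7 + 4 = -3$)
$V{\left(o \right)} = 24$ ($V{\left(o \right)} = \left(-8\right) \left(-3\right) = 24$)
$u{\left(L,C \right)} = 1$
$E = - \frac{64}{81}$ ($E = \frac{\left(-7 + \frac{1}{1 - 10}\right) 1}{9} = \frac{\left(-7 + \frac{1}{-9}\right) 1}{9} = \frac{\left(-7 - \frac{1}{9}\right) 1}{9} = \frac{\left(- \frac{64}{9}\right) 1}{9} = \frac{1}{9} \left(- \frac{64}{9}\right) = - \frac{64}{81} \approx -0.79012$)
$E u{\left(9,V{\left(n{\left(5,-5 \right)} \right)} \right)} - 236 = \left(- \frac{64}{81}\right) 1 - 236 = - \frac{64}{81} - 236 = - \frac{19180}{81}$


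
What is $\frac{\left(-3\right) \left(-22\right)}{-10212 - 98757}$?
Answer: $- \frac{22}{36323} \approx -0.00060568$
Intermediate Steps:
$\frac{\left(-3\right) \left(-22\right)}{-10212 - 98757} = \frac{1}{-108969} \cdot 66 = \left(- \frac{1}{108969}\right) 66 = - \frac{22}{36323}$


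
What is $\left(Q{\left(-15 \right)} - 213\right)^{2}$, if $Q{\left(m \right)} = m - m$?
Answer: $45369$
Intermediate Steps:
$Q{\left(m \right)} = 0$
$\left(Q{\left(-15 \right)} - 213\right)^{2} = \left(0 - 213\right)^{2} = \left(-213\right)^{2} = 45369$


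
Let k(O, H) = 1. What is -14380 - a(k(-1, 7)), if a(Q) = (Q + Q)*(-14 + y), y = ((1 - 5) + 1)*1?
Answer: -14346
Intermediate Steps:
y = -3 (y = (-4 + 1)*1 = -3*1 = -3)
a(Q) = -34*Q (a(Q) = (Q + Q)*(-14 - 3) = (2*Q)*(-17) = -34*Q)
-14380 - a(k(-1, 7)) = -14380 - (-34) = -14380 - 1*(-34) = -14380 + 34 = -14346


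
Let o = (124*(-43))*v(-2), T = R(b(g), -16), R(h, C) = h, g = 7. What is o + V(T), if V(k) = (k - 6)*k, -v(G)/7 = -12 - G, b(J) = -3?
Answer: -373213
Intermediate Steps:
v(G) = 84 + 7*G (v(G) = -7*(-12 - G) = 84 + 7*G)
T = -3
V(k) = k*(-6 + k) (V(k) = (-6 + k)*k = k*(-6 + k))
o = -373240 (o = (124*(-43))*(84 + 7*(-2)) = -5332*(84 - 14) = -5332*70 = -373240)
o + V(T) = -373240 - 3*(-6 - 3) = -373240 - 3*(-9) = -373240 + 27 = -373213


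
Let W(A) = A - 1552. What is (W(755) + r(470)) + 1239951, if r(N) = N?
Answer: 1239624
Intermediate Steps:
W(A) = -1552 + A
(W(755) + r(470)) + 1239951 = ((-1552 + 755) + 470) + 1239951 = (-797 + 470) + 1239951 = -327 + 1239951 = 1239624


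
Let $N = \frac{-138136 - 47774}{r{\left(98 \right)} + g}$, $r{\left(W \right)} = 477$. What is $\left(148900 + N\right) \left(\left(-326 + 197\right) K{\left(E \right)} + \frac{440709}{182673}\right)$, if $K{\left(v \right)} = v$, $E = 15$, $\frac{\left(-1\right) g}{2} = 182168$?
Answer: $- \frac{6375607450223733820}{22155738369} \approx -2.8776 \cdot 10^{8}$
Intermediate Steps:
$g = -364336$ ($g = \left(-2\right) 182168 = -364336$)
$N = \frac{185910}{363859}$ ($N = \frac{-138136 - 47774}{477 - 364336} = - \frac{185910}{-363859} = \left(-185910\right) \left(- \frac{1}{363859}\right) = \frac{185910}{363859} \approx 0.51094$)
$\left(148900 + N\right) \left(\left(-326 + 197\right) K{\left(E \right)} + \frac{440709}{182673}\right) = \left(148900 + \frac{185910}{363859}\right) \left(\left(-326 + 197\right) 15 + \frac{440709}{182673}\right) = \frac{54178791010 \left(\left(-129\right) 15 + 440709 \cdot \frac{1}{182673}\right)}{363859} = \frac{54178791010 \left(-1935 + \frac{146903}{60891}\right)}{363859} = \frac{54178791010}{363859} \left(- \frac{117677182}{60891}\right) = - \frac{6375607450223733820}{22155738369}$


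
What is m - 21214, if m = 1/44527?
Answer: -944595777/44527 ≈ -21214.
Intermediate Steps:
m = 1/44527 ≈ 2.2458e-5
m - 21214 = 1/44527 - 21214 = -944595777/44527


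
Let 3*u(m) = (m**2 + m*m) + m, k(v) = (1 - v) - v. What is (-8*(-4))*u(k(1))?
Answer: 32/3 ≈ 10.667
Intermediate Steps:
k(v) = 1 - 2*v
u(m) = m/3 + 2*m**2/3 (u(m) = ((m**2 + m*m) + m)/3 = ((m**2 + m**2) + m)/3 = (2*m**2 + m)/3 = (m + 2*m**2)/3 = m/3 + 2*m**2/3)
(-8*(-4))*u(k(1)) = (-8*(-4))*((1 - 2*1)*(1 + 2*(1 - 2*1))/3) = 32*((1 - 2)*(1 + 2*(1 - 2))/3) = 32*((1/3)*(-1)*(1 + 2*(-1))) = 32*((1/3)*(-1)*(1 - 2)) = 32*((1/3)*(-1)*(-1)) = 32*(1/3) = 32/3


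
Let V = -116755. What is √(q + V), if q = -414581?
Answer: 26*I*√786 ≈ 728.93*I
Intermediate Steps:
√(q + V) = √(-414581 - 116755) = √(-531336) = 26*I*√786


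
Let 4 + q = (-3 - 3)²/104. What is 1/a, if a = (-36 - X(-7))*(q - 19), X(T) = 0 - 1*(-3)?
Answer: 2/1767 ≈ 0.0011319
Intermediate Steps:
X(T) = 3 (X(T) = 0 + 3 = 3)
q = -95/26 (q = -4 + (-3 - 3)²/104 = -4 + (-6)²*(1/104) = -4 + 36*(1/104) = -4 + 9/26 = -95/26 ≈ -3.6538)
a = 1767/2 (a = (-36 - 1*3)*(-95/26 - 19) = (-36 - 3)*(-589/26) = -39*(-589/26) = 1767/2 ≈ 883.50)
1/a = 1/(1767/2) = 2/1767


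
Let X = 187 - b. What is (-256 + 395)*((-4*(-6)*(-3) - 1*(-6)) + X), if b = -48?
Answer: 23491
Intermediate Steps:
X = 235 (X = 187 - 1*(-48) = 187 + 48 = 235)
(-256 + 395)*((-4*(-6)*(-3) - 1*(-6)) + X) = (-256 + 395)*((-4*(-6)*(-3) - 1*(-6)) + 235) = 139*((24*(-3) + 6) + 235) = 139*((-72 + 6) + 235) = 139*(-66 + 235) = 139*169 = 23491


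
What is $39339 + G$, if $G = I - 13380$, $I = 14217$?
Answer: $40176$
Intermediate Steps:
$G = 837$ ($G = 14217 - 13380 = 837$)
$39339 + G = 39339 + 837 = 40176$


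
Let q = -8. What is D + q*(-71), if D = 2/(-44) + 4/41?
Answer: 512383/902 ≈ 568.05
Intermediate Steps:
D = 47/902 (D = 2*(-1/44) + 4*(1/41) = -1/22 + 4/41 = 47/902 ≈ 0.052106)
D + q*(-71) = 47/902 - 8*(-71) = 47/902 + 568 = 512383/902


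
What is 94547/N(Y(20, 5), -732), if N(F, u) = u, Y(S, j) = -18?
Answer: -94547/732 ≈ -129.16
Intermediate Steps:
94547/N(Y(20, 5), -732) = 94547/(-732) = 94547*(-1/732) = -94547/732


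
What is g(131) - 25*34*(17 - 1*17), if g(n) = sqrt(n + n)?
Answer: sqrt(262) ≈ 16.186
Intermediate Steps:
g(n) = sqrt(2)*sqrt(n) (g(n) = sqrt(2*n) = sqrt(2)*sqrt(n))
g(131) - 25*34*(17 - 1*17) = sqrt(2)*sqrt(131) - 25*34*(17 - 1*17) = sqrt(262) - 850*(17 - 17) = sqrt(262) - 850*0 = sqrt(262) - 1*0 = sqrt(262) + 0 = sqrt(262)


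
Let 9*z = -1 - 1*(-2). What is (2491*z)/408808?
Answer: 2491/3679272 ≈ 0.00067704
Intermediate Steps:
z = ⅑ (z = (-1 - 1*(-2))/9 = (-1 + 2)/9 = (⅑)*1 = ⅑ ≈ 0.11111)
(2491*z)/408808 = (2491*(⅑))/408808 = (2491/9)*(1/408808) = 2491/3679272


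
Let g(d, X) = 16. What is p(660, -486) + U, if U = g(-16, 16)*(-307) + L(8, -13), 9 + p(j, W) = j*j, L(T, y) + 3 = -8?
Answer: 430668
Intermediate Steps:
L(T, y) = -11 (L(T, y) = -3 - 8 = -11)
p(j, W) = -9 + j² (p(j, W) = -9 + j*j = -9 + j²)
U = -4923 (U = 16*(-307) - 11 = -4912 - 11 = -4923)
p(660, -486) + U = (-9 + 660²) - 4923 = (-9 + 435600) - 4923 = 435591 - 4923 = 430668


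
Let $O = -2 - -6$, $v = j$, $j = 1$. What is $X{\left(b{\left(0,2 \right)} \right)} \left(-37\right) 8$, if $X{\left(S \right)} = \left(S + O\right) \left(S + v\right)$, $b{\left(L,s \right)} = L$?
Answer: $-1184$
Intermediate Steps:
$v = 1$
$O = 4$ ($O = -2 + 6 = 4$)
$X{\left(S \right)} = \left(1 + S\right) \left(4 + S\right)$ ($X{\left(S \right)} = \left(S + 4\right) \left(S + 1\right) = \left(4 + S\right) \left(1 + S\right) = \left(1 + S\right) \left(4 + S\right)$)
$X{\left(b{\left(0,2 \right)} \right)} \left(-37\right) 8 = \left(4 + 0^{2} + 5 \cdot 0\right) \left(-37\right) 8 = \left(4 + 0 + 0\right) \left(-37\right) 8 = 4 \left(-37\right) 8 = \left(-148\right) 8 = -1184$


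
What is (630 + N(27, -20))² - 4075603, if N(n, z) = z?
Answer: -3703503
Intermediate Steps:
(630 + N(27, -20))² - 4075603 = (630 - 20)² - 4075603 = 610² - 4075603 = 372100 - 4075603 = -3703503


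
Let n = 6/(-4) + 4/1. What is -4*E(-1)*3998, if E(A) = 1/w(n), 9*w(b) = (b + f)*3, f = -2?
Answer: -95952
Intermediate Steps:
n = 5/2 (n = 6*(-¼) + 4*1 = -3/2 + 4 = 5/2 ≈ 2.5000)
w(b) = -⅔ + b/3 (w(b) = ((b - 2)*3)/9 = ((-2 + b)*3)/9 = (-6 + 3*b)/9 = -⅔ + b/3)
E(A) = 6 (E(A) = 1/(-⅔ + (⅓)*(5/2)) = 1/(-⅔ + ⅚) = 1/(⅙) = 6)
-4*E(-1)*3998 = -4*6*3998 = -24*3998 = -95952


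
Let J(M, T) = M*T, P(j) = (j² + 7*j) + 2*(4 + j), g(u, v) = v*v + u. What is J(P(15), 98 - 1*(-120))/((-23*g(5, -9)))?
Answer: -1744/43 ≈ -40.558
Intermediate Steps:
g(u, v) = u + v² (g(u, v) = v² + u = u + v²)
P(j) = 8 + j² + 9*j (P(j) = (j² + 7*j) + (8 + 2*j) = 8 + j² + 9*j)
J(P(15), 98 - 1*(-120))/((-23*g(5, -9))) = ((8 + 15² + 9*15)*(98 - 1*(-120)))/((-23*(5 + (-9)²))) = ((8 + 225 + 135)*(98 + 120))/((-23*(5 + 81))) = (368*218)/((-23*86)) = 80224/(-1978) = 80224*(-1/1978) = -1744/43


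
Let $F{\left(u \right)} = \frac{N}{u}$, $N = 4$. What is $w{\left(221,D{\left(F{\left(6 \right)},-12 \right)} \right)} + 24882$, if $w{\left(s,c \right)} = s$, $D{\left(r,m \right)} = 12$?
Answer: $25103$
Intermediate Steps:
$F{\left(u \right)} = \frac{4}{u}$
$w{\left(221,D{\left(F{\left(6 \right)},-12 \right)} \right)} + 24882 = 221 + 24882 = 25103$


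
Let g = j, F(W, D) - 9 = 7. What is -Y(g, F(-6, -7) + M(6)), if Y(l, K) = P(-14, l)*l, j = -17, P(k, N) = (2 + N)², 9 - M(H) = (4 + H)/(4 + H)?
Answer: 3825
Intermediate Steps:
F(W, D) = 16 (F(W, D) = 9 + 7 = 16)
M(H) = 8 (M(H) = 9 - (4 + H)/(4 + H) = 9 - 1*1 = 9 - 1 = 8)
g = -17
Y(l, K) = l*(2 + l)² (Y(l, K) = (2 + l)²*l = l*(2 + l)²)
-Y(g, F(-6, -7) + M(6)) = -(-17)*(2 - 17)² = -(-17)*(-15)² = -(-17)*225 = -1*(-3825) = 3825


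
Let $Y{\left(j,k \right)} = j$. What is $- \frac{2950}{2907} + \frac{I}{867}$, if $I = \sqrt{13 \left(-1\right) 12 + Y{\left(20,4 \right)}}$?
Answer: $- \frac{2950}{2907} + \frac{2 i \sqrt{34}}{867} \approx -1.0148 + 0.013451 i$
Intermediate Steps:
$I = 2 i \sqrt{34}$ ($I = \sqrt{13 \left(-1\right) 12 + 20} = \sqrt{\left(-13\right) 12 + 20} = \sqrt{-156 + 20} = \sqrt{-136} = 2 i \sqrt{34} \approx 11.662 i$)
$- \frac{2950}{2907} + \frac{I}{867} = - \frac{2950}{2907} + \frac{2 i \sqrt{34}}{867}$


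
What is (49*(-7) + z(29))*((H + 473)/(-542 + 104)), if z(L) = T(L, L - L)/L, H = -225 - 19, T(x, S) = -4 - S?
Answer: 759593/4234 ≈ 179.40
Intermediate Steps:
H = -244
z(L) = -4/L (z(L) = (-4 - (L - L))/L = (-4 - 1*0)/L = (-4 + 0)/L = -4/L)
(49*(-7) + z(29))*((H + 473)/(-542 + 104)) = (49*(-7) - 4/29)*((-244 + 473)/(-542 + 104)) = (-343 - 4*1/29)*(229/(-438)) = (-343 - 4/29)*(229*(-1/438)) = -9951/29*(-229/438) = 759593/4234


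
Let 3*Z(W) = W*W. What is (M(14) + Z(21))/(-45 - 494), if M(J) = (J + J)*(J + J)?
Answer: -19/11 ≈ -1.7273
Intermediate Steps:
Z(W) = W²/3 (Z(W) = (W*W)/3 = W²/3)
M(J) = 4*J² (M(J) = (2*J)*(2*J) = 4*J²)
(M(14) + Z(21))/(-45 - 494) = (4*14² + (⅓)*21²)/(-45 - 494) = (4*196 + (⅓)*441)/(-539) = (784 + 147)*(-1/539) = 931*(-1/539) = -19/11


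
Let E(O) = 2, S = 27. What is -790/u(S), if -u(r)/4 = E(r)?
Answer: 395/4 ≈ 98.750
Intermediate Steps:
u(r) = -8 (u(r) = -4*2 = -8)
-790/u(S) = -790/(-8) = -790*(-1/8) = 395/4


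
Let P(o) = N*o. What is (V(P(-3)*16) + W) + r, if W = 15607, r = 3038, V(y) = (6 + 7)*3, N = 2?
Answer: 18684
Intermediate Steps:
P(o) = 2*o
V(y) = 39 (V(y) = 13*3 = 39)
(V(P(-3)*16) + W) + r = (39 + 15607) + 3038 = 15646 + 3038 = 18684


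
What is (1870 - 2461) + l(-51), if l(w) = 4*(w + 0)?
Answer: -795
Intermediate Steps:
l(w) = 4*w
(1870 - 2461) + l(-51) = (1870 - 2461) + 4*(-51) = -591 - 204 = -795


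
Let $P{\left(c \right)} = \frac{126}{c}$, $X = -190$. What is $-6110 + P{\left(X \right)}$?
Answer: $- \frac{580513}{95} \approx -6110.7$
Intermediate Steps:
$-6110 + P{\left(X \right)} = -6110 + \frac{126}{-190} = -6110 + 126 \left(- \frac{1}{190}\right) = -6110 - \frac{63}{95} = - \frac{580513}{95}$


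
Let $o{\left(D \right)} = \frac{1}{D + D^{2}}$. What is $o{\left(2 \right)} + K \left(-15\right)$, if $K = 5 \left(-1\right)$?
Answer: $\frac{451}{6} \approx 75.167$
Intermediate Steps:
$K = -5$
$o{\left(2 \right)} + K \left(-15\right) = \frac{1}{2 \left(1 + 2\right)} - -75 = \frac{1}{2 \cdot 3} + 75 = \frac{1}{2} \cdot \frac{1}{3} + 75 = \frac{1}{6} + 75 = \frac{451}{6}$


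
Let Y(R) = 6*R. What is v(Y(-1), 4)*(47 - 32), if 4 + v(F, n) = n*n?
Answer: 180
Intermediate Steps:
v(F, n) = -4 + n² (v(F, n) = -4 + n*n = -4 + n²)
v(Y(-1), 4)*(47 - 32) = (-4 + 4²)*(47 - 32) = (-4 + 16)*15 = 12*15 = 180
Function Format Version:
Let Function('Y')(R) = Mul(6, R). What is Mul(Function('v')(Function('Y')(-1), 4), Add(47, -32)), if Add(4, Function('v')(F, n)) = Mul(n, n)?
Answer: 180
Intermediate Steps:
Function('v')(F, n) = Add(-4, Pow(n, 2)) (Function('v')(F, n) = Add(-4, Mul(n, n)) = Add(-4, Pow(n, 2)))
Mul(Function('v')(Function('Y')(-1), 4), Add(47, -32)) = Mul(Add(-4, Pow(4, 2)), Add(47, -32)) = Mul(Add(-4, 16), 15) = Mul(12, 15) = 180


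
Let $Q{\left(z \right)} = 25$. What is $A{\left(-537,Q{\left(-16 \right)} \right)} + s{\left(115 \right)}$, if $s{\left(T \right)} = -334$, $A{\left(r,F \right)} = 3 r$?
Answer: $-1945$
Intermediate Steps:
$A{\left(-537,Q{\left(-16 \right)} \right)} + s{\left(115 \right)} = 3 \left(-537\right) - 334 = -1611 - 334 = -1945$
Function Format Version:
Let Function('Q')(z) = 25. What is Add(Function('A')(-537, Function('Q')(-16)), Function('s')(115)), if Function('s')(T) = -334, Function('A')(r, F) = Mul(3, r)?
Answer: -1945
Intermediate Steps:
Add(Function('A')(-537, Function('Q')(-16)), Function('s')(115)) = Add(Mul(3, -537), -334) = Add(-1611, -334) = -1945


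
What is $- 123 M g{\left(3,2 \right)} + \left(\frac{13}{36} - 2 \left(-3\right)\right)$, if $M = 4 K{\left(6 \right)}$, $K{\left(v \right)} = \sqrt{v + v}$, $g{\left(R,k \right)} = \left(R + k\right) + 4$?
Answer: $\frac{229}{36} - 8856 \sqrt{3} \approx -15333.0$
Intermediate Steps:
$g{\left(R,k \right)} = 4 + R + k$
$K{\left(v \right)} = \sqrt{2} \sqrt{v}$ ($K{\left(v \right)} = \sqrt{2 v} = \sqrt{2} \sqrt{v}$)
$M = 8 \sqrt{3}$ ($M = 4 \sqrt{2} \sqrt{6} = 4 \cdot 2 \sqrt{3} = 8 \sqrt{3} \approx 13.856$)
$- 123 M g{\left(3,2 \right)} + \left(\frac{13}{36} - 2 \left(-3\right)\right) = - 123 \cdot 8 \sqrt{3} \left(4 + 3 + 2\right) + \left(\frac{13}{36} - 2 \left(-3\right)\right) = - 123 \cdot 8 \sqrt{3} \cdot 9 + \left(13 \cdot \frac{1}{36} - -6\right) = - 123 \cdot 72 \sqrt{3} + \left(\frac{13}{36} + 6\right) = - 8856 \sqrt{3} + \frac{229}{36} = \frac{229}{36} - 8856 \sqrt{3}$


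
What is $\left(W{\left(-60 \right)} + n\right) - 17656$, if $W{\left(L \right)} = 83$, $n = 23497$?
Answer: $5924$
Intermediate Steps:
$\left(W{\left(-60 \right)} + n\right) - 17656 = \left(83 + 23497\right) - 17656 = 23580 - 17656 = 5924$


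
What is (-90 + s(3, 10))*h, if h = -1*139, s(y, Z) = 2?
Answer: 12232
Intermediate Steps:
h = -139
(-90 + s(3, 10))*h = (-90 + 2)*(-139) = -88*(-139) = 12232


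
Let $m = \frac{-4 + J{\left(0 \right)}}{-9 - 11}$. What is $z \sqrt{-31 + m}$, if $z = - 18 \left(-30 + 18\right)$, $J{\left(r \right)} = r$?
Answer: $\frac{216 i \sqrt{770}}{5} \approx 1198.8 i$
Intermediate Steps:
$z = 216$ ($z = \left(-18\right) \left(-12\right) = 216$)
$m = \frac{1}{5}$ ($m = \frac{-4 + 0}{-9 - 11} = - \frac{4}{-20} = \left(-4\right) \left(- \frac{1}{20}\right) = \frac{1}{5} \approx 0.2$)
$z \sqrt{-31 + m} = 216 \sqrt{-31 + \frac{1}{5}} = 216 \sqrt{- \frac{154}{5}} = 216 \frac{i \sqrt{770}}{5} = \frac{216 i \sqrt{770}}{5}$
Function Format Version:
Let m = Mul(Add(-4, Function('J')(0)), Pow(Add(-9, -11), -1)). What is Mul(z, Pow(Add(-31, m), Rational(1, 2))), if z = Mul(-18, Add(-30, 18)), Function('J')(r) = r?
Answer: Mul(Rational(216, 5), I, Pow(770, Rational(1, 2))) ≈ Mul(1198.8, I)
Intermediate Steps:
z = 216 (z = Mul(-18, -12) = 216)
m = Rational(1, 5) (m = Mul(Add(-4, 0), Pow(Add(-9, -11), -1)) = Mul(-4, Pow(-20, -1)) = Mul(-4, Rational(-1, 20)) = Rational(1, 5) ≈ 0.20000)
Mul(z, Pow(Add(-31, m), Rational(1, 2))) = Mul(216, Pow(Add(-31, Rational(1, 5)), Rational(1, 2))) = Mul(216, Pow(Rational(-154, 5), Rational(1, 2))) = Mul(216, Mul(Rational(1, 5), I, Pow(770, Rational(1, 2)))) = Mul(Rational(216, 5), I, Pow(770, Rational(1, 2)))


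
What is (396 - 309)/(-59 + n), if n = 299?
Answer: 29/80 ≈ 0.36250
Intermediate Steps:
(396 - 309)/(-59 + n) = (396 - 309)/(-59 + 299) = 87/240 = 87*(1/240) = 29/80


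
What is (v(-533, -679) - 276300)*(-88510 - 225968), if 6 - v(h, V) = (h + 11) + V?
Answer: 86510696454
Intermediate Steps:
v(h, V) = -5 - V - h (v(h, V) = 6 - ((h + 11) + V) = 6 - ((11 + h) + V) = 6 - (11 + V + h) = 6 + (-11 - V - h) = -5 - V - h)
(v(-533, -679) - 276300)*(-88510 - 225968) = ((-5 - 1*(-679) - 1*(-533)) - 276300)*(-88510 - 225968) = ((-5 + 679 + 533) - 276300)*(-314478) = (1207 - 276300)*(-314478) = -275093*(-314478) = 86510696454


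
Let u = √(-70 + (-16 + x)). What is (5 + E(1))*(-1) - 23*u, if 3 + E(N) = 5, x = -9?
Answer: -7 - 23*I*√95 ≈ -7.0 - 224.18*I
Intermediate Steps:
E(N) = 2 (E(N) = -3 + 5 = 2)
u = I*√95 (u = √(-70 + (-16 - 9)) = √(-70 - 25) = √(-95) = I*√95 ≈ 9.7468*I)
(5 + E(1))*(-1) - 23*u = (5 + 2)*(-1) - 23*I*√95 = 7*(-1) - 23*I*√95 = -7 - 23*I*√95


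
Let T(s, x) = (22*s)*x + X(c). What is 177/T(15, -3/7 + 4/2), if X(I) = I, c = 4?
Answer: 21/62 ≈ 0.33871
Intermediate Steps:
T(s, x) = 4 + 22*s*x (T(s, x) = (22*s)*x + 4 = 22*s*x + 4 = 4 + 22*s*x)
177/T(15, -3/7 + 4/2) = 177/(4 + 22*15*(-3/7 + 4/2)) = 177/(4 + 22*15*(-3*⅐ + 4*(½))) = 177/(4 + 22*15*(-3/7 + 2)) = 177/(4 + 22*15*(11/7)) = 177/(4 + 3630/7) = 177/(3658/7) = 177*(7/3658) = 21/62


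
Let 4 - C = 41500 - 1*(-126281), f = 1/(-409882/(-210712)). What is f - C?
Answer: 34384491513/204941 ≈ 1.6778e+5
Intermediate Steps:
f = 105356/204941 (f = 1/(-409882*(-1/210712)) = 1/(204941/105356) = 105356/204941 ≈ 0.51408)
C = -167777 (C = 4 - (41500 - 1*(-126281)) = 4 - (41500 + 126281) = 4 - 1*167781 = 4 - 167781 = -167777)
f - C = 105356/204941 - 1*(-167777) = 105356/204941 + 167777 = 34384491513/204941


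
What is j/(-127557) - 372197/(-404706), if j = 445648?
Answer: -44293362253/17207694414 ≈ -2.5740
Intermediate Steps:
j/(-127557) - 372197/(-404706) = 445648/(-127557) - 372197/(-404706) = 445648*(-1/127557) - 372197*(-1/404706) = -445648/127557 + 372197/404706 = -44293362253/17207694414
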